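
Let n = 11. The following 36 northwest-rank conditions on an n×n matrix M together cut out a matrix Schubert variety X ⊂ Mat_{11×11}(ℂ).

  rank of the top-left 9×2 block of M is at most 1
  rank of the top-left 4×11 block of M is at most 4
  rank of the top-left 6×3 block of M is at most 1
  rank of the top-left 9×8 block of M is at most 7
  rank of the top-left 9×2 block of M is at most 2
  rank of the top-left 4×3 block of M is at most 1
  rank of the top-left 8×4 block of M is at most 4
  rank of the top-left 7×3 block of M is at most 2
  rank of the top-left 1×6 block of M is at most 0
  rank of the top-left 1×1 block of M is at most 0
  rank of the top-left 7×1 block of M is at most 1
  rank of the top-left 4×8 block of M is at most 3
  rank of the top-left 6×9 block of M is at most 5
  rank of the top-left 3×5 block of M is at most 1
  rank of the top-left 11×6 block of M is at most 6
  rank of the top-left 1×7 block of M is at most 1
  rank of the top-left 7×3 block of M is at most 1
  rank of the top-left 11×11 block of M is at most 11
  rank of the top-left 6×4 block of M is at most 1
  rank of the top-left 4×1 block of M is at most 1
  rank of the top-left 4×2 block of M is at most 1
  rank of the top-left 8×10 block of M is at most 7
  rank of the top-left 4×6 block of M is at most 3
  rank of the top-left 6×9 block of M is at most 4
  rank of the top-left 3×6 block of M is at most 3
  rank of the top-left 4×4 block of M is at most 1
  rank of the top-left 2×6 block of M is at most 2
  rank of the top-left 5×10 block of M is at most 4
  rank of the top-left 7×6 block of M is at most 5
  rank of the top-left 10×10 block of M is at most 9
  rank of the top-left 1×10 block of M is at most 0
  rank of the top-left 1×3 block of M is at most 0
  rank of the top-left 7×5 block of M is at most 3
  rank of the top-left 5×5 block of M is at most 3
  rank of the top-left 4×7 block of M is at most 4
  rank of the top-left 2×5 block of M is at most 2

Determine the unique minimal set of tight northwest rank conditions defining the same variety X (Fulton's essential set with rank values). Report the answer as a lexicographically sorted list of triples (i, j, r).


Propagating the 36 rank bounds to every northwest block:

  row 1: 0 | 0 | 0 | 0 | 0 | 0 | 0 | 0 | 0 | 0 | 1
  row 2: 1 | 1 | 1 | 1 | 1 | 1 | 1 | 1 | 1 | 1 | 2
  row 3: 1 | 1 | 1 | 1 | 1 | 2 | 2 | 2 | 2 | 2 | 3
  row 4: 1 | 1 | 1 | 1 | 2 | 3 | 3 | 3 | 3 | 3 | 4
  row 5: 1 | 1 | 1 | 1 | 2 | 3 | 4 | 4 | 4 | 4 | 5
  row 6: 1 | 1 | 1 | 1 | 2 | 3 | 4 | 4 | 4 | 5 | 6
  row 7: 1 | 1 | 1 | 2 | 3 | 4 | 5 | 5 | 5 | 6 | 7
  row 8: 1 | 1 | 2 | 3 | 4 | 5 | 6 | 6 | 6 | 7 | 8
  row 9: 1 | 1 | 2 | 3 | 4 | 5 | 6 | 7 | 7 | 8 | 9
  row 10: 1 | 2 | 3 | 4 | 5 | 6 | 7 | 8 | 8 | 9 | 10
  row 11: 1 | 2 | 3 | 4 | 5 | 6 | 7 | 8 | 9 | 10 | 11

the unique w with this rank table is (11, 1, 6, 5, 7, 10, 4, 3, 8, 2, 9).

Fulton essential set (6 of the 29 Rothe cells):

[(1, 10, 0), (3, 5, 1), (6, 4, 1), (6, 9, 4), (7, 3, 1), (9, 2, 1)]


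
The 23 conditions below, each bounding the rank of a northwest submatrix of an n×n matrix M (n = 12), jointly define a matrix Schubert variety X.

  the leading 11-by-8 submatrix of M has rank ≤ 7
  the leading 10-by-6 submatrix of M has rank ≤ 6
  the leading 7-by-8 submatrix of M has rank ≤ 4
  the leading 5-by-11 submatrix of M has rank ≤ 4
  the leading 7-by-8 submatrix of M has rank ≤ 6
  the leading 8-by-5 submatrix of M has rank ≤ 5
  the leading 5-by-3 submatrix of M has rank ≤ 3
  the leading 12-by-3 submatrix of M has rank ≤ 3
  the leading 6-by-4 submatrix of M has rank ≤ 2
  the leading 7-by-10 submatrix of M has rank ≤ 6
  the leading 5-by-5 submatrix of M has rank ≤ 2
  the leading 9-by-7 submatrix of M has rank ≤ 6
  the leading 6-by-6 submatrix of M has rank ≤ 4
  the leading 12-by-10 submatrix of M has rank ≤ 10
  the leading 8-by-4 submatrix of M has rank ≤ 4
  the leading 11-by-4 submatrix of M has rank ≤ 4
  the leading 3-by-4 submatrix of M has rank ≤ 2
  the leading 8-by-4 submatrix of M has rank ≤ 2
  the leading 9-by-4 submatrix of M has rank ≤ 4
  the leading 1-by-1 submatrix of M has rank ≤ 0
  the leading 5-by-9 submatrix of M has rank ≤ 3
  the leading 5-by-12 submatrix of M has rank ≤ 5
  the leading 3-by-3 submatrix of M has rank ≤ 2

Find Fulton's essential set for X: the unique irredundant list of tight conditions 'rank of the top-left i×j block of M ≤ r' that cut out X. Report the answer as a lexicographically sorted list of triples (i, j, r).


Propagating the 23 rank bounds to every northwest block:

  i=1: 0  1  1  1  1  1  1  1  1  1  1  1
  i=2: 1  2  2  2  2  2  2  2  2  2  2  2
  i=3: 1  2  2  2  2  3  3  3  3  3  3  3
  i=4: 1  2  2  2  2  3  3  3  3  4  4  4
  i=5: 1  2  2  2  2  3  3  3  3  4  4  5
  i=6: 1  2  2  2  3  4  4  4  4  5  5  6
  i=7: 1  2  2  2  3  4  4  4  5  6  6  7
  i=8: 1  2  2  2  3  4  5  5  6  7  7  8
  i=9: 1  2  3  3  4  5  6  6  7  8  8  9
  i=10: 1  2  3  4  5  6  7  7  8  9  9  10
  i=11: 1  2  3  4  5  6  7  7  8  9  10  11
  i=12: 1  2  3  4  5  6  7  8  9  10  11  12

the unique w with this rank table is (2, 1, 6, 10, 12, 5, 9, 7, 3, 4, 11, 8).

D(w) has 26 cells with 7 SE-corners; essential set:

[(1, 1, 0), (5, 5, 2), (5, 9, 3), (5, 11, 4), (7, 8, 4), (8, 4, 2), (11, 8, 7)]


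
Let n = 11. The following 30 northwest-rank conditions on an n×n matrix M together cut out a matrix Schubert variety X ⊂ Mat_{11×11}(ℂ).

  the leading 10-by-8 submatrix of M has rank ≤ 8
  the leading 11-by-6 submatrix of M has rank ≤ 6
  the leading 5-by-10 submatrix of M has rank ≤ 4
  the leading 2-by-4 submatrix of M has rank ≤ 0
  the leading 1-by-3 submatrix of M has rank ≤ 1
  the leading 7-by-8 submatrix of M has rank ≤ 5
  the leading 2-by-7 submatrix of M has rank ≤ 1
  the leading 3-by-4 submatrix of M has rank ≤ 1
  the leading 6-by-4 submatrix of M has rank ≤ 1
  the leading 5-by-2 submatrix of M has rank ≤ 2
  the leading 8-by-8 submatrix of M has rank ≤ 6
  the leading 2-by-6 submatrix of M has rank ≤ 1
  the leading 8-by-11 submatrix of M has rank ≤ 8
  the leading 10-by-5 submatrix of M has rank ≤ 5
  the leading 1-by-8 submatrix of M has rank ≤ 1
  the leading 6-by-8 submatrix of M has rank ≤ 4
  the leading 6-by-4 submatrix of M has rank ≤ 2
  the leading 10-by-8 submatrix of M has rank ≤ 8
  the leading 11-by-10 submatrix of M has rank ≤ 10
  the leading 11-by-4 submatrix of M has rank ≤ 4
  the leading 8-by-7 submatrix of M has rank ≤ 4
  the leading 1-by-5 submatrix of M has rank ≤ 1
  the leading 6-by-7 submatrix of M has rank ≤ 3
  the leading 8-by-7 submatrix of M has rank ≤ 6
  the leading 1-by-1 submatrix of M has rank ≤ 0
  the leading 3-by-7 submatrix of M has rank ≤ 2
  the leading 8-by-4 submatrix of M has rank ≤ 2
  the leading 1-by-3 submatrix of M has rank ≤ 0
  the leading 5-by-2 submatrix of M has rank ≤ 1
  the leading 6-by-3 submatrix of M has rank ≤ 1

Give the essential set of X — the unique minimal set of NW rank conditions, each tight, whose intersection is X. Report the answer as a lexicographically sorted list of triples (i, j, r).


Computing R[i][j] = min implied NW-rank bound (n=11, 30 conditions):

  0  0  0  0  1  1  1  1  1  1  1
  0  0  0  0  1  1  1  2  2  2  2
  1  1  1  1  2  2  2  3  3  3  3
  1  1  1  1  2  3  3  4  4  4  4
  1  1  1  1  2  3  3  4  4  4  5
  1  1  1  1  2  3  3  4  5  5  6
  1  2  2  2  3  4  4  5  6  6  7
  1  2  2  2  3  4  4  5  6  7  8
  1  2  3  3  4  5  5  6  7  8  9
  1  2  3  4  5  6  6  7  8  9  10
  1  2  3  4  5  6  7  8  9  10  11

second differences of R give the permutation w = (5, 8, 1, 6, 11, 9, 2, 10, 3, 4, 7).

|D(w)|=26, |Ess(w)|=7:

[(2, 4, 0), (2, 7, 1), (5, 10, 4), (6, 4, 1), (6, 7, 3), (8, 4, 2), (8, 7, 4)]


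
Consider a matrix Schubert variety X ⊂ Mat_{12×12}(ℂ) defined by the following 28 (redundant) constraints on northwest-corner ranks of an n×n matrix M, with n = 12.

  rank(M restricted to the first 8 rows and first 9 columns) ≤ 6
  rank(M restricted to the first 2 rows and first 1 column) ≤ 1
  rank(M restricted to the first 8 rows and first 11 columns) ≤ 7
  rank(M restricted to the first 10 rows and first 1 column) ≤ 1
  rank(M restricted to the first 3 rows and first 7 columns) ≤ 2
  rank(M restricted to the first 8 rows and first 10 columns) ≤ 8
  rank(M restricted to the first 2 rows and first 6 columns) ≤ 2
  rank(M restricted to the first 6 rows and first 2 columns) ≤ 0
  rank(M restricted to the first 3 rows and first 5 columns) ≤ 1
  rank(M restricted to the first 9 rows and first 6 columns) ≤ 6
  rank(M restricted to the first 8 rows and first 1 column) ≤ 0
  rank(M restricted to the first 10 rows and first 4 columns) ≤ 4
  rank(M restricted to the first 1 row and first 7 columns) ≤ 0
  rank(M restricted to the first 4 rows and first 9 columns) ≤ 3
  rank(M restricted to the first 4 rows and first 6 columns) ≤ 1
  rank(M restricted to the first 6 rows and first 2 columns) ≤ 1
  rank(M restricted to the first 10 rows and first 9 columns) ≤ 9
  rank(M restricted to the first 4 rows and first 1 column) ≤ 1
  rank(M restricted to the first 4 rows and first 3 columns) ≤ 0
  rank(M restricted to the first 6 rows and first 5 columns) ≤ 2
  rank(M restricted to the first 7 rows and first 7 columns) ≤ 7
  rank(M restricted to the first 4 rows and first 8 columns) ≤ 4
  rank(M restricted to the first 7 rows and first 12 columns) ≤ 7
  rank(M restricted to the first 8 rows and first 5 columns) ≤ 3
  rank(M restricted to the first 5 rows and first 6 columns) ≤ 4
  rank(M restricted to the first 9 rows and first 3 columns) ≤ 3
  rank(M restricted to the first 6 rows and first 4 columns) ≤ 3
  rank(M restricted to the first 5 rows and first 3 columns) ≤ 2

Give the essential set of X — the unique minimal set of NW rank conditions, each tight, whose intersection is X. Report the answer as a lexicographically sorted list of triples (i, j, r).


Propagating the 28 rank bounds to every northwest block:

  row 1: 0 0 0 0 0 0 0 1 1 1 1 1
  row 2: 0 0 0 1 1 1 1 2 2 2 2 2
  row 3: 0 0 0 1 1 1 2 3 3 3 3 3
  row 4: 0 0 0 1 1 1 2 3 3 4 4 4
  row 5: 0 0 1 2 2 2 3 4 4 5 5 5
  row 6: 0 0 1 2 2 3 4 5 5 6 6 6
  row 7: 0 1 2 3 3 4 5 6 6 7 7 7
  row 8: 0 1 2 3 3 4 5 6 6 7 7 8
  row 9: 1 2 3 4 4 5 6 7 7 8 8 9
  row 10: 1 2 3 4 5 6 7 8 8 9 9 10
  row 11: 1 2 3 4 5 6 7 8 9 10 10 11
  row 12: 1 2 3 4 5 6 7 8 9 10 11 12

reading off 1-entries of Δ²R: w = (8, 4, 7, 10, 3, 6, 2, 12, 1, 5, 9, 11).

Fulton essential set (10 of the 31 Rothe cells):

[(1, 7, 0), (4, 3, 0), (4, 6, 1), (4, 9, 3), (6, 2, 0), (6, 5, 2), (8, 1, 0), (8, 5, 3), (8, 9, 6), (8, 11, 7)]


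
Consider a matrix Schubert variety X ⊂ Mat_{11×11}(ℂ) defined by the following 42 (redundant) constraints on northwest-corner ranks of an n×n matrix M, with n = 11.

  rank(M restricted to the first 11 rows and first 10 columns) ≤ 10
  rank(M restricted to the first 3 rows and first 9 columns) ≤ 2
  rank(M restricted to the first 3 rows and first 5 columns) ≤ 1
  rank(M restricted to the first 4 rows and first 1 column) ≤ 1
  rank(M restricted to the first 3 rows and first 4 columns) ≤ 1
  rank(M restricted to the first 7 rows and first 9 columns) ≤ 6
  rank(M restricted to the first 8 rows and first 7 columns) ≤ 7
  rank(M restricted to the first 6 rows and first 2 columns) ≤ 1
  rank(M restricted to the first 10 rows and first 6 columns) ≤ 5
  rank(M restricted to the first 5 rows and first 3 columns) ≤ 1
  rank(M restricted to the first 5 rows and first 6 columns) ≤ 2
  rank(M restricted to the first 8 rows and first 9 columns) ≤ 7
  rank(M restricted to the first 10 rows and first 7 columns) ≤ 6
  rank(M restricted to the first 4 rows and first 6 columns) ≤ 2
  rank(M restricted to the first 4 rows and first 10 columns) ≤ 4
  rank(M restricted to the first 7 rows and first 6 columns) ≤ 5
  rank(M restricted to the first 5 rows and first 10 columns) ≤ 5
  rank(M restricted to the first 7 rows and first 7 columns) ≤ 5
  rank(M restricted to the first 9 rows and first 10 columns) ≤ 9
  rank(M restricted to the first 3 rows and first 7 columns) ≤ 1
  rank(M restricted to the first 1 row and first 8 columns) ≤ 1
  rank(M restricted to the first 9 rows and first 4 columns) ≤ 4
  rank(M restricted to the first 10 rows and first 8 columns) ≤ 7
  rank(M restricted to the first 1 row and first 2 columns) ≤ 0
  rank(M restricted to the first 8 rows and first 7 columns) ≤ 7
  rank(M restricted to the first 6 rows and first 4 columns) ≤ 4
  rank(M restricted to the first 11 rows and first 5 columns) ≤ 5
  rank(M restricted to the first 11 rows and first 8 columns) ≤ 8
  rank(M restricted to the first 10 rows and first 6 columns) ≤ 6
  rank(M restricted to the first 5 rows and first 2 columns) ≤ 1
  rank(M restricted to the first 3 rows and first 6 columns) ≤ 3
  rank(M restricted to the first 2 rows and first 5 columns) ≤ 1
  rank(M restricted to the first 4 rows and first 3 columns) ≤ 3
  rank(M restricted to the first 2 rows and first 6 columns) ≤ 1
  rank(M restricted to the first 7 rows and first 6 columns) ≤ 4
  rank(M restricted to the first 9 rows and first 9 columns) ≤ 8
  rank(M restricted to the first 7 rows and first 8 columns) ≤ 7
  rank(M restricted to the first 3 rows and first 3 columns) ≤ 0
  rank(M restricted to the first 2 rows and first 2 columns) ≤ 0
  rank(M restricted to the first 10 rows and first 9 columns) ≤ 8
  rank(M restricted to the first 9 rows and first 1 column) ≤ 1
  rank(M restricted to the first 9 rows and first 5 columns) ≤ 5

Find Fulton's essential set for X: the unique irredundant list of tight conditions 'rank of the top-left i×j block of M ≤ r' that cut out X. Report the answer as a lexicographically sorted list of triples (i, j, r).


Rank table r_w(11×11) implied by the 42 constraints:

  row 1: 0  0  0  1  1  1  1  1  1  1  1
  row 2: 0  0  0  1  1  1  1  2  2  2  2
  row 3: 0  0  0  1  1  1  1  2  2  3  3
  row 4: 1  1  1  2  2  2  2  3  3  4  4
  row 5: 1  1  1  2  2  2  3  4  4  5  5
  row 6: 1  1  2  3  3  3  4  5  5  6  6
  row 7: 1  2  3  4  4  4  5  6  6  7  7
  row 8: 1  2  3  4  5  5  6  7  7  8  8
  row 9: 1  2  3  4  5  5  6  7  8  9  9
  row 10: 1  2  3  4  5  5  6  7  8  9  10
  row 11: 1  2  3  4  5  6  7  8  9  10  11

hence w(1..11) = (4, 8, 10, 1, 7, 3, 2, 5, 9, 11, 6).

ℓ(w)=23; the 7 essential cells (i,j,r):

[(3, 3, 0), (3, 7, 1), (3, 9, 2), (5, 3, 1), (5, 6, 2), (6, 2, 1), (10, 6, 5)]


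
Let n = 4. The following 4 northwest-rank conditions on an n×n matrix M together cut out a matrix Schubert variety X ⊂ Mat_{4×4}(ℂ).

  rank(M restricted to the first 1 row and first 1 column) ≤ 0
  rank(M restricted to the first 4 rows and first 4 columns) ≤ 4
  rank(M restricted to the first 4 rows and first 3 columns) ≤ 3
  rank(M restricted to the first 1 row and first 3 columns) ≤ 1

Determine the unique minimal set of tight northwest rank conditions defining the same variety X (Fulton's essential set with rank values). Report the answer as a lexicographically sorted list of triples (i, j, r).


Propagating the 4 rank bounds to every northwest block:

  0  1  1  1
  1  2  2  2
  1  2  3  3
  1  2  3  4

reading off 1-entries of Δ²R: w = (2, 1, 3, 4).

D(w) has 1 cell with 1 SE-corner; essential set:

[(1, 1, 0)]


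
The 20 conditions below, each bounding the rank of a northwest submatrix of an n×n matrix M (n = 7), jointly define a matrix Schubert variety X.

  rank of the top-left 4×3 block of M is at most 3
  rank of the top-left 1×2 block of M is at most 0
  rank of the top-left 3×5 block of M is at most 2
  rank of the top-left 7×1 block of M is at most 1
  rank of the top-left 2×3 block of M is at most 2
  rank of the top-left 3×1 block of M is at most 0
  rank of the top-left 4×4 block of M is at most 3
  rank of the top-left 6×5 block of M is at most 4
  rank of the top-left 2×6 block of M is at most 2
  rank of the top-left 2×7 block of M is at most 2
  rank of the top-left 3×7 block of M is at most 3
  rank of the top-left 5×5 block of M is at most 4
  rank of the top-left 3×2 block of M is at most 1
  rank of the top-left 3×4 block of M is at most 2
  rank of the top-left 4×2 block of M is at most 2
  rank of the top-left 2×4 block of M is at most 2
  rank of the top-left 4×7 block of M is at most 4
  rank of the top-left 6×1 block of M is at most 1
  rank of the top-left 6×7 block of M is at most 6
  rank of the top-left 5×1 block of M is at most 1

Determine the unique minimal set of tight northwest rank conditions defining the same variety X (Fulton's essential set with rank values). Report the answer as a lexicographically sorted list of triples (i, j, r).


Rank table r_w(7×7) implied by the 20 constraints:

  0, 0, 1, 1, 1, 1, 1
  0, 1, 2, 2, 2, 2, 2
  0, 1, 2, 2, 2, 3, 3
  1, 2, 3, 3, 3, 4, 4
  1, 2, 3, 4, 4, 5, 5
  1, 2, 3, 4, 4, 5, 6
  1, 2, 3, 4, 5, 6, 7

the unique w with this rank table is (3, 2, 6, 1, 4, 7, 5).

Rothe diagram D(w) (7 cells), 4 SE-corners (essential conditions):

[(1, 2, 0), (3, 1, 0), (3, 5, 2), (6, 5, 4)]


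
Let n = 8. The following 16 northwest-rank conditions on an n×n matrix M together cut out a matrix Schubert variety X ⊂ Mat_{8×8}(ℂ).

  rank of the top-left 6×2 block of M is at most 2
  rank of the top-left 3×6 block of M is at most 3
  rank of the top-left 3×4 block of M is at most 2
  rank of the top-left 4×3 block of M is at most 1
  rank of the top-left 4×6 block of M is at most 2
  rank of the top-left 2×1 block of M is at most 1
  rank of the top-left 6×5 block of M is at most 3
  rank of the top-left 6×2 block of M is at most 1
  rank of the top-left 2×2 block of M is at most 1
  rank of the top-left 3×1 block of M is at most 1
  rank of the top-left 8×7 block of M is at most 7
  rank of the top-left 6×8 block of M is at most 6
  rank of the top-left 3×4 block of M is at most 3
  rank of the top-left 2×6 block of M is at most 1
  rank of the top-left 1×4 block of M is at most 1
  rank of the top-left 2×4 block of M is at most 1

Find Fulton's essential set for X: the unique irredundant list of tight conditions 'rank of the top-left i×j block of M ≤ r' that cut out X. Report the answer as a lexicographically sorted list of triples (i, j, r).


Computing R[i][j] = min implied NW-rank bound (n=8, 16 conditions):

  R[1]: 1 | 1 | 1 | 1 | 1 | 1 | 1 | 1
  R[2]: 1 | 1 | 1 | 1 | 1 | 1 | 2 | 2
  R[3]: 1 | 1 | 1 | 2 | 2 | 2 | 3 | 3
  R[4]: 1 | 1 | 1 | 2 | 2 | 2 | 3 | 4
  R[5]: 1 | 1 | 2 | 3 | 3 | 3 | 4 | 5
  R[6]: 1 | 1 | 2 | 3 | 3 | 4 | 5 | 6
  R[7]: 1 | 2 | 3 | 4 | 4 | 5 | 6 | 7
  R[8]: 1 | 2 | 3 | 4 | 5 | 6 | 7 | 8

so w = (1, 7, 4, 8, 3, 6, 2, 5).

|D(w)|=14, |Ess(w)|=5:

[(2, 6, 1), (4, 3, 1), (4, 6, 2), (6, 2, 1), (6, 5, 3)]


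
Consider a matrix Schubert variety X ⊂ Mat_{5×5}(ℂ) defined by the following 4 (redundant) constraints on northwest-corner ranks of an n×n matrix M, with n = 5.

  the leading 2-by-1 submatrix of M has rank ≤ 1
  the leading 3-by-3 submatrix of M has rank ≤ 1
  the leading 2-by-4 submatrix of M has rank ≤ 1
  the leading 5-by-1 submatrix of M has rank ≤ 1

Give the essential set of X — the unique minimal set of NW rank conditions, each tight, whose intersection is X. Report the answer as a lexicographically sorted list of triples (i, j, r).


Reconstructing r_w from the 4 given conditions:

  row 1: 1 | 1 | 1 | 1 | 1
  row 2: 1 | 1 | 1 | 1 | 2
  row 3: 1 | 1 | 1 | 2 | 3
  row 4: 1 | 2 | 2 | 3 | 4
  row 5: 1 | 2 | 3 | 4 | 5

second differences of R give the permutation w = (1, 5, 4, 2, 3).

|D(w)|=5, |Ess(w)|=2:

[(2, 4, 1), (3, 3, 1)]


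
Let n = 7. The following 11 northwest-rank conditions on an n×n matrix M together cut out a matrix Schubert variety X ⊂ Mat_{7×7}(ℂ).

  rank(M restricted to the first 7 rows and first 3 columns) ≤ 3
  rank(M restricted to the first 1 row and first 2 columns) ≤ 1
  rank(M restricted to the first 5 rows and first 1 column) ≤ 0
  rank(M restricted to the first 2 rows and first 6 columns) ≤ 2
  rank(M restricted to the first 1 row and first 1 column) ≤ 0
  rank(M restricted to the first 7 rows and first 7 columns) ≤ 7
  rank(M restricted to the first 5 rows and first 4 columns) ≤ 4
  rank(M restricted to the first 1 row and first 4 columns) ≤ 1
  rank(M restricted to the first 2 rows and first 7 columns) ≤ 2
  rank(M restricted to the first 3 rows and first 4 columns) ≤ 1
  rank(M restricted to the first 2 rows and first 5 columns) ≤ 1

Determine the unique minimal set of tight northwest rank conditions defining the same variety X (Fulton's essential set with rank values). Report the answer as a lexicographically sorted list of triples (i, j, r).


Computing R[i][j] = min implied NW-rank bound (n=7, 11 conditions):

  row 1: 0, 1, 1, 1, 1, 1, 1
  row 2: 0, 1, 1, 1, 1, 2, 2
  row 3: 0, 1, 1, 1, 2, 3, 3
  row 4: 0, 1, 2, 2, 3, 4, 4
  row 5: 0, 1, 2, 3, 4, 5, 5
  row 6: 1, 2, 3, 4, 5, 6, 6
  row 7: 1, 2, 3, 4, 5, 6, 7

hence w(1..7) = (2, 6, 5, 3, 4, 1, 7).

D(w) has 10 cells with 3 SE-corners; essential set:

[(2, 5, 1), (3, 4, 1), (5, 1, 0)]


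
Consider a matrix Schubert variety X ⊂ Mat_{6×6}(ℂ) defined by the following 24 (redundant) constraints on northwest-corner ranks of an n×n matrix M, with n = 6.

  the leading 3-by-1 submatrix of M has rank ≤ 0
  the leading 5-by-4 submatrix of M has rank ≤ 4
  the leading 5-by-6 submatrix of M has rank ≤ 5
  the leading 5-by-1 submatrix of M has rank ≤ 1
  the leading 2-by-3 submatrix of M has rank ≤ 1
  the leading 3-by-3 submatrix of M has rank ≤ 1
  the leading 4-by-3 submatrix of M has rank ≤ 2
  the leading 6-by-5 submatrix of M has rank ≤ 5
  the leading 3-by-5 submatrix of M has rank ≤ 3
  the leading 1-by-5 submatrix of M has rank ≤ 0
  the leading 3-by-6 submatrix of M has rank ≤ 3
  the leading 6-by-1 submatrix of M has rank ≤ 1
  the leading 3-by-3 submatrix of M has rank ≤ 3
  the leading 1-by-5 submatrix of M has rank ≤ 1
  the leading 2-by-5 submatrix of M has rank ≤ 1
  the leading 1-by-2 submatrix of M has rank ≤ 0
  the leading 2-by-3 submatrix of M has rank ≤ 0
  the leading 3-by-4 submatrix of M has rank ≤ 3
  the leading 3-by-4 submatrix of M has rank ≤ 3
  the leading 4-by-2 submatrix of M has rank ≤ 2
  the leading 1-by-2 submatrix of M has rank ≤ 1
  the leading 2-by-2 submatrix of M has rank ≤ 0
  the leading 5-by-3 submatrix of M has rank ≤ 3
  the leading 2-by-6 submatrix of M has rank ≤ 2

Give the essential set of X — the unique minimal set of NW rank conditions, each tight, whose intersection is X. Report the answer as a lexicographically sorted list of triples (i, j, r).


Computing R[i][j] = min implied NW-rank bound (n=6, 24 conditions):

  i=1: 0, 0, 0, 0, 0, 1
  i=2: 0, 0, 0, 1, 1, 2
  i=3: 0, 1, 1, 2, 2, 3
  i=4: 1, 2, 2, 3, 3, 4
  i=5: 1, 2, 3, 4, 4, 5
  i=6: 1, 2, 3, 4, 5, 6

reading off 1-entries of Δ²R: w = (6, 4, 2, 1, 3, 5).

ℓ(w)=9; the 3 essential cells (i,j,r):

[(1, 5, 0), (2, 3, 0), (3, 1, 0)]


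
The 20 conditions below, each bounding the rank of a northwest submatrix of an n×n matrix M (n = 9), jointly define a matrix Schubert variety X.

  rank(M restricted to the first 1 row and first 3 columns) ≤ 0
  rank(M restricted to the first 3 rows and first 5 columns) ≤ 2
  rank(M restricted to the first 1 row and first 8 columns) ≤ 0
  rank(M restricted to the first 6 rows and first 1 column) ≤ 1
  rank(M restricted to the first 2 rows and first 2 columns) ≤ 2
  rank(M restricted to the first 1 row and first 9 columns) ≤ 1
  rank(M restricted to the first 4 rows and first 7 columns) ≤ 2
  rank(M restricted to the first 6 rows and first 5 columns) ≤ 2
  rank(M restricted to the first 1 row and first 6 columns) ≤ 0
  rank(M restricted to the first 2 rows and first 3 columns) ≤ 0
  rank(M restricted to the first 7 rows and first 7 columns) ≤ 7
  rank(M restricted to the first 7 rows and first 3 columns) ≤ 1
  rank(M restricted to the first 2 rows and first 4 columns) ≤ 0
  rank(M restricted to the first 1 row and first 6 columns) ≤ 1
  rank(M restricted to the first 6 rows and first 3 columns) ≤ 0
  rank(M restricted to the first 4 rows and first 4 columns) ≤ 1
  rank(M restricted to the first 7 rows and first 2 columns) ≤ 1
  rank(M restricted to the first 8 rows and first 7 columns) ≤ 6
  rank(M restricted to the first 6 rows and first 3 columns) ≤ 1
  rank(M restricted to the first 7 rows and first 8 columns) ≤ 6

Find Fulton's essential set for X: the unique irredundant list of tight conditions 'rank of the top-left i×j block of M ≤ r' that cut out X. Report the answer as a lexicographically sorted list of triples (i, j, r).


The tightest implied rank at each (i,j), from the 20 conditions:

  R[1]: 0, 0, 0, 0, 0, 0, 0, 0, 1
  R[2]: 0, 0, 0, 0, 1, 1, 1, 1, 2
  R[3]: 0, 0, 0, 1, 2, 2, 2, 2, 3
  R[4]: 0, 0, 0, 1, 2, 2, 2, 3, 4
  R[5]: 0, 0, 0, 1, 2, 3, 3, 4, 5
  R[6]: 0, 0, 0, 1, 2, 3, 4, 5, 6
  R[7]: 1, 1, 1, 2, 3, 4, 5, 6, 7
  R[8]: 1, 2, 2, 3, 4, 5, 6, 7, 8
  R[9]: 1, 2, 3, 4, 5, 6, 7, 8, 9

hence w(1..9) = (9, 5, 4, 8, 6, 7, 1, 2, 3).

|D(w)|=26, |Ess(w)|=4:

[(1, 8, 0), (2, 4, 0), (4, 7, 2), (6, 3, 0)]


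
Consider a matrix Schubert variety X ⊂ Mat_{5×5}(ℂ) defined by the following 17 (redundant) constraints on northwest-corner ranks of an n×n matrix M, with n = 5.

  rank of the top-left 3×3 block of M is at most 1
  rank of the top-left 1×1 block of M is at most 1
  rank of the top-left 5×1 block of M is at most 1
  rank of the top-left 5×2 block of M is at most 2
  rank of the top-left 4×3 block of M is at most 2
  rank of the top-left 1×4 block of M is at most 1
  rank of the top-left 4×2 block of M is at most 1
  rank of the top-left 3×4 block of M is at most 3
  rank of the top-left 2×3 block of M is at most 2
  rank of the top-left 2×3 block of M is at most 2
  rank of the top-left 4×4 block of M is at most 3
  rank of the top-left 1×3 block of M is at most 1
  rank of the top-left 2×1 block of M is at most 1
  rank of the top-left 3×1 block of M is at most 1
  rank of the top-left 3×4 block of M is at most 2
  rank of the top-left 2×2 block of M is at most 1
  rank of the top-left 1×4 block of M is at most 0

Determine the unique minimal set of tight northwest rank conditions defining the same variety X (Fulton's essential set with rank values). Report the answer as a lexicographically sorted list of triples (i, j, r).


Reconstructing r_w from the 17 given conditions:

  i=1: 0  0  0  0  1
  i=2: 1  1  1  1  2
  i=3: 1  1  1  2  3
  i=4: 1  1  2  3  4
  i=5: 1  2  3  4  5

reading off 1-entries of Δ²R: w = (5, 1, 4, 3, 2).

Rothe diagram D(w) (7 cells), 3 SE-corners (essential conditions):

[(1, 4, 0), (3, 3, 1), (4, 2, 1)]


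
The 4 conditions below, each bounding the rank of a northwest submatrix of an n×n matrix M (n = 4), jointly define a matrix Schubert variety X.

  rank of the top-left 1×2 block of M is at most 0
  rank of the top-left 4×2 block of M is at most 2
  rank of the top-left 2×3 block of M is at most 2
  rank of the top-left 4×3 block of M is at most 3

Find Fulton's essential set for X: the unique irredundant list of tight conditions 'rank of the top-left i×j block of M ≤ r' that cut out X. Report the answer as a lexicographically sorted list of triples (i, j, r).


Computing R[i][j] = min implied NW-rank bound (n=4, 4 conditions):

  row 1: 0 | 0 | 1 | 1
  row 2: 1 | 1 | 2 | 2
  row 3: 1 | 2 | 3 | 3
  row 4: 1 | 2 | 3 | 4

reading off 1-entries of Δ²R: w = (3, 1, 2, 4).

Rothe diagram D(w) (2 cells), 1 SE-corner (essential condition):

[(1, 2, 0)]


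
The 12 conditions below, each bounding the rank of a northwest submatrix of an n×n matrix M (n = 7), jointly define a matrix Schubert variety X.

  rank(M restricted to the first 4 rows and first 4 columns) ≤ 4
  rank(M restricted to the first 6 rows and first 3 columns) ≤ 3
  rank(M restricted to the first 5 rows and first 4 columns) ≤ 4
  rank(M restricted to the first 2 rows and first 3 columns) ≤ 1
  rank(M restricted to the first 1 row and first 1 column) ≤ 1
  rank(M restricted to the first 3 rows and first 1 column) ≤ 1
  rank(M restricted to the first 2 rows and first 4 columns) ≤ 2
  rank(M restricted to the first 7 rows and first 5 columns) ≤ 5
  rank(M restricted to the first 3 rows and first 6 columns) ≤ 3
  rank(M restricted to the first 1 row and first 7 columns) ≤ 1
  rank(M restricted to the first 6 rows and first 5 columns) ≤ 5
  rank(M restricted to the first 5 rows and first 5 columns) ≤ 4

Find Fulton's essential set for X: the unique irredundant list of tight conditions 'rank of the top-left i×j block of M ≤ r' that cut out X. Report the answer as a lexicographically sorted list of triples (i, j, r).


Rank table r_w(7×7) implied by the 12 constraints:

  R[1]: 1 | 1 | 1 | 1 | 1 | 1 | 1
  R[2]: 1 | 1 | 1 | 2 | 2 | 2 | 2
  R[3]: 1 | 2 | 2 | 3 | 3 | 3 | 3
  R[4]: 1 | 2 | 3 | 4 | 4 | 4 | 4
  R[5]: 1 | 2 | 3 | 4 | 4 | 5 | 5
  R[6]: 1 | 2 | 3 | 4 | 5 | 6 | 6
  R[7]: 1 | 2 | 3 | 4 | 5 | 6 | 7

giving w = (1, 4, 2, 3, 6, 5, 7) via Δ²R.

Rothe diagram D(w) (3 cells), 2 SE-corners (essential conditions):

[(2, 3, 1), (5, 5, 4)]


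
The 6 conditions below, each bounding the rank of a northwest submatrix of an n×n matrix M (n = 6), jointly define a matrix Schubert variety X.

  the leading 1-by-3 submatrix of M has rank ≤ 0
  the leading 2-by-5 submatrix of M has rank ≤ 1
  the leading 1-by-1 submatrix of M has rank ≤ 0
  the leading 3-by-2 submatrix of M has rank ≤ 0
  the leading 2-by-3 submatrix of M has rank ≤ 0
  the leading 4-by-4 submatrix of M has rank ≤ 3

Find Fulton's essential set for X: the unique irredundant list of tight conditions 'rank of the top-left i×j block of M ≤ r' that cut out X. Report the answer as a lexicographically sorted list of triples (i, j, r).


Computing R[i][j] = min implied NW-rank bound (n=6, 6 conditions):

  i=1: 0  0  0  1  1  1
  i=2: 0  0  0  1  1  2
  i=3: 0  0  1  2  2  3
  i=4: 1  1  2  3  3  4
  i=5: 1  2  3  4  4  5
  i=6: 1  2  3  4  5  6

giving w = (4, 6, 3, 1, 2, 5) via Δ²R.

|D(w)|=9, |Ess(w)|=3:

[(2, 3, 0), (2, 5, 1), (3, 2, 0)]


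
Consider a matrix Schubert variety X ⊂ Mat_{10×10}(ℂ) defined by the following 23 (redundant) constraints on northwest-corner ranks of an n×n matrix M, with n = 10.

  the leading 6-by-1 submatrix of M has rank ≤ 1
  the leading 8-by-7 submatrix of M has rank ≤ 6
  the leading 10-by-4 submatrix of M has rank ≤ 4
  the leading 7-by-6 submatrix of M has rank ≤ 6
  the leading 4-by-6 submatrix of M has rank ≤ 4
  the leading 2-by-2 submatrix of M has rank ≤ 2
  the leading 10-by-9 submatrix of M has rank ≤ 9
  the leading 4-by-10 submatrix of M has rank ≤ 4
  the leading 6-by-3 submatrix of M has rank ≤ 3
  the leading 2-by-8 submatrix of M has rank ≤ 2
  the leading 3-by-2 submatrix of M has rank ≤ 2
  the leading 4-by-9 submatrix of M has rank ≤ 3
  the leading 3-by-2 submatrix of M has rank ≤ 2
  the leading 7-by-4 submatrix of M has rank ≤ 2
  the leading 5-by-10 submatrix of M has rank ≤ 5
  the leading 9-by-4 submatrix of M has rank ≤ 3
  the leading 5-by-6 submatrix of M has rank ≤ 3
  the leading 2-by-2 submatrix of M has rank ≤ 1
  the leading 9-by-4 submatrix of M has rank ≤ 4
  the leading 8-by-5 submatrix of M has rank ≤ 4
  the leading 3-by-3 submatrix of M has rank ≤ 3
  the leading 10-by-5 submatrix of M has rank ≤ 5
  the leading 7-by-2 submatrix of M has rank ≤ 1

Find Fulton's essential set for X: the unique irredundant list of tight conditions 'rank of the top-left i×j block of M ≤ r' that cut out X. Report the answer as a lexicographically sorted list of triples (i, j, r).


Reconstructing r_w from the 23 given conditions:

  1, 1, 1, 1, 1, 1, 1, 1, 1, 1
  1, 1, 2, 2, 2, 2, 2, 2, 2, 2
  1, 1, 2, 2, 3, 3, 3, 3, 3, 3
  1, 1, 2, 2, 3, 3, 3, 3, 3, 4
  1, 1, 2, 2, 3, 3, 4, 4, 4, 5
  1, 1, 2, 2, 3, 4, 5, 5, 5, 6
  1, 1, 2, 2, 3, 4, 5, 6, 6, 7
  1, 2, 3, 3, 4, 5, 6, 7, 7, 8
  1, 2, 3, 3, 4, 5, 6, 7, 8, 9
  1, 2, 3, 4, 5, 6, 7, 8, 9, 10

hence w(1..10) = (1, 3, 5, 10, 7, 6, 8, 2, 9, 4).

5 SE-corners of the 17-cell Rothe diagram give Ess(w):

[(4, 9, 3), (5, 6, 3), (7, 2, 1), (7, 4, 2), (9, 4, 3)]


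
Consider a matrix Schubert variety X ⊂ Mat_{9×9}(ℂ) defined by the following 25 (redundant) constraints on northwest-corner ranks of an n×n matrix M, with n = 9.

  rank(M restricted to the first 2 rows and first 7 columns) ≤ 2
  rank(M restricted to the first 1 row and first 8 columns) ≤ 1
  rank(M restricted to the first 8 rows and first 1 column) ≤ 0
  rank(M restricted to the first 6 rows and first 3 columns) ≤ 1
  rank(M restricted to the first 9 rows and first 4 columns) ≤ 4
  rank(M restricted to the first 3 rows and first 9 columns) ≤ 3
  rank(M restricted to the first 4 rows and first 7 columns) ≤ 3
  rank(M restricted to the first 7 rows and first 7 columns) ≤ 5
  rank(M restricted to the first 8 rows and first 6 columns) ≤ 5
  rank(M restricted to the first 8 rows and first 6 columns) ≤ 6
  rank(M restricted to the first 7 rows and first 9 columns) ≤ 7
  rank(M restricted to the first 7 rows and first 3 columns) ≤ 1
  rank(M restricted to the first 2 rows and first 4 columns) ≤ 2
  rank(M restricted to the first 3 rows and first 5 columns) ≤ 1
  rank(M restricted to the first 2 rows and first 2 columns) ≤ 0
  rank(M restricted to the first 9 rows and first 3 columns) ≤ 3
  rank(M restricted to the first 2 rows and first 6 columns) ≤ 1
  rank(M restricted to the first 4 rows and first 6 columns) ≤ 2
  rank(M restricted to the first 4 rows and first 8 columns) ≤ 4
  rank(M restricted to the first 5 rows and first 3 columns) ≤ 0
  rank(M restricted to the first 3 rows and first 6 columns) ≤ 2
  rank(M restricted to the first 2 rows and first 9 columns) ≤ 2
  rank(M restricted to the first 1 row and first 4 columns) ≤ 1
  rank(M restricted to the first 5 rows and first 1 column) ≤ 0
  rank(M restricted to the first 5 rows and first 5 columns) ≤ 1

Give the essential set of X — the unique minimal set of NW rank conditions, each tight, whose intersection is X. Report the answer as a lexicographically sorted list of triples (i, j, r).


Rank table r_w(9×9) implied by the 25 constraints:

  R[1]: 0  0  0  1  1  1  1  1  1
  R[2]: 0  0  0  1  1  1  2  2  2
  R[3]: 0  0  0  1  1  2  3  3  3
  R[4]: 0  0  0  1  1  2  3  4  4
  R[5]: 0  0  0  1  1  2  3  4  5
  R[6]: 0  1  1  2  2  3  4  5  6
  R[7]: 0  1  1  2  3  4  5  6  7
  R[8]: 0  1  2  3  4  5  6  7  8
  R[9]: 1  2  3  4  5  6  7  8  9

the unique w with this rank table is (4, 7, 6, 8, 9, 2, 5, 3, 1).

|D(w)|=24, |Ess(w)|=5:

[(2, 6, 1), (5, 3, 0), (5, 5, 1), (7, 3, 1), (8, 1, 0)]


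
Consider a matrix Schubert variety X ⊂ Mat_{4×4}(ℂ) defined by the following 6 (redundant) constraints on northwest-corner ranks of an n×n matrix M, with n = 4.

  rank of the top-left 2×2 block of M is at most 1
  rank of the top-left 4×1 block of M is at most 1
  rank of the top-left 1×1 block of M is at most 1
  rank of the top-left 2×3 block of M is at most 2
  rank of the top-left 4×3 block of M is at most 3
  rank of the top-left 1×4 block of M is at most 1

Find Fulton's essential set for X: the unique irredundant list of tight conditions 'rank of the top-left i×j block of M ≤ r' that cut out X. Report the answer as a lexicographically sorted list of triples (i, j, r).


Reconstructing r_w from the 6 given conditions:

  i=1: 1  1  1  1
  i=2: 1  1  2  2
  i=3: 1  2  3  3
  i=4: 1  2  3  4

giving w = (1, 3, 2, 4) via Δ²R.

Rothe diagram D(w) (1 cell), 1 SE-corner (essential condition):

[(2, 2, 1)]


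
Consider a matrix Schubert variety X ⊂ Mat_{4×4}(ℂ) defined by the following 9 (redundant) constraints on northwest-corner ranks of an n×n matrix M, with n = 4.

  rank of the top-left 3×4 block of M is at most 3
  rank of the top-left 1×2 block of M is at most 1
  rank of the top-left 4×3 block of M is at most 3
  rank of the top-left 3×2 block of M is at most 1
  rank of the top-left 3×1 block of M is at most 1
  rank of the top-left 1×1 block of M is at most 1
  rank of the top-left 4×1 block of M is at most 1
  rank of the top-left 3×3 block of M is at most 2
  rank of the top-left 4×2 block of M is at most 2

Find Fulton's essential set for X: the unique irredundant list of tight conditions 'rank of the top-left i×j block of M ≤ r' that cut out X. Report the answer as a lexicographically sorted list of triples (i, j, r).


Reconstructing r_w from the 9 given conditions:

  R[1]: 1, 1, 1, 1
  R[2]: 1, 1, 2, 2
  R[3]: 1, 1, 2, 3
  R[4]: 1, 2, 3, 4

the unique w with this rank table is (1, 3, 4, 2).

|D(w)|=2, |Ess(w)|=1:

[(3, 2, 1)]


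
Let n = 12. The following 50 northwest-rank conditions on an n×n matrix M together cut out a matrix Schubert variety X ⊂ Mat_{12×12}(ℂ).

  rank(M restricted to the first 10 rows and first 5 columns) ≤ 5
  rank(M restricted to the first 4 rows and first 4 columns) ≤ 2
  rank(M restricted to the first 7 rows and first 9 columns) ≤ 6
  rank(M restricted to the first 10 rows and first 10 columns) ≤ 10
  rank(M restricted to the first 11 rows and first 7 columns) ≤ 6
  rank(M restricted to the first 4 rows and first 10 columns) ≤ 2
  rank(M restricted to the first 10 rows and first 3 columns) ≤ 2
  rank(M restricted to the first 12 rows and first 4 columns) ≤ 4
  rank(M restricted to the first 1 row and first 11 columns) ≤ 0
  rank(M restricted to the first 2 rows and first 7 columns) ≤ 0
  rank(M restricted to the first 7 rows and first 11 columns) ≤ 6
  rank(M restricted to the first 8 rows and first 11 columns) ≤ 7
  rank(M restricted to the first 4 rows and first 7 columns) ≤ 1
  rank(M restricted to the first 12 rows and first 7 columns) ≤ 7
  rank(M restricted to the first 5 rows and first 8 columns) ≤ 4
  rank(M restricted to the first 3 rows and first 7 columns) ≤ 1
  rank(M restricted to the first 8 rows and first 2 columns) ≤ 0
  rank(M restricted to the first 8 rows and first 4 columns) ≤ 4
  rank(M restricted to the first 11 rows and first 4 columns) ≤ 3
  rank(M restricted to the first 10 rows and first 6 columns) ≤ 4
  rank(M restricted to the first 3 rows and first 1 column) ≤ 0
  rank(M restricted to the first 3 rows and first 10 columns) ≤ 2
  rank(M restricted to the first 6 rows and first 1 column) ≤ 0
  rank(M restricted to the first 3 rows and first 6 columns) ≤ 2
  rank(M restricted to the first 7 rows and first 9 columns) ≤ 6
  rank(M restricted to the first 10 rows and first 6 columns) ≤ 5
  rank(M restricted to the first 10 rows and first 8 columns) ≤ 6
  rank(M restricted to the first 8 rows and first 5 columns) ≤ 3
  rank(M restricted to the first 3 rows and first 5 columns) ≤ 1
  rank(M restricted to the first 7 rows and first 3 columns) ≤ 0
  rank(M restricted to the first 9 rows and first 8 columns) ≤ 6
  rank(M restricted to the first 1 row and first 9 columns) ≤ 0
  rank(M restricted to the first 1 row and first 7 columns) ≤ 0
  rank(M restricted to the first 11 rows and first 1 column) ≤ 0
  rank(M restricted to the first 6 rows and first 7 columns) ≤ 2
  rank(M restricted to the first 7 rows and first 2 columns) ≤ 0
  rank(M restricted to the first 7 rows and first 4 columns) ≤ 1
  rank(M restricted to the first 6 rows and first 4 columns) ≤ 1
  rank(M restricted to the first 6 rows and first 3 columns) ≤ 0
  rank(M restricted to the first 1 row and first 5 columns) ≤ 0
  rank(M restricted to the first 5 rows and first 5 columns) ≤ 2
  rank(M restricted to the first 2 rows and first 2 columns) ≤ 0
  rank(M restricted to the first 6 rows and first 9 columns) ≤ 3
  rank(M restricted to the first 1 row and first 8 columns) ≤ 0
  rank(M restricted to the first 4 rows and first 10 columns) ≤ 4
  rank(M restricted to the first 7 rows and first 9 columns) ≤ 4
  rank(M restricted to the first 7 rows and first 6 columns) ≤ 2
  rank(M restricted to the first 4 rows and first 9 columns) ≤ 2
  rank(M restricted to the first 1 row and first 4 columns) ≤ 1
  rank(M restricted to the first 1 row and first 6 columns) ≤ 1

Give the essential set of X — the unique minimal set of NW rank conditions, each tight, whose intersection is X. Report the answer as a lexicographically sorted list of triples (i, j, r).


Propagating the 50 rank bounds to every northwest block:

  i=1: 0, 0, 0, 0, 0, 0, 0, 0, 0, 0, 0, 1
  i=2: 0, 0, 0, 0, 0, 0, 0, 1, 1, 1, 1, 2
  i=3: 0, 0, 0, 1, 1, 1, 1, 2, 2, 2, 2, 3
  i=4: 0, 0, 0, 1, 1, 1, 1, 2, 2, 2, 3, 4
  i=5: 0, 0, 0, 1, 2, 2, 2, 3, 3, 3, 4, 5
  i=6: 0, 0, 0, 1, 2, 2, 2, 3, 3, 4, 5, 6
  i=7: 0, 0, 0, 1, 2, 2, 3, 4, 4, 5, 6, 7
  i=8: 0, 0, 1, 2, 3, 3, 4, 5, 5, 6, 7, 8
  i=9: 0, 1, 2, 3, 4, 4, 5, 6, 6, 7, 8, 9
  i=10: 0, 1, 2, 3, 4, 4, 5, 6, 7, 8, 9, 10
  i=11: 0, 1, 2, 3, 4, 5, 6, 7, 8, 9, 10, 11
  i=12: 1, 2, 3, 4, 5, 6, 7, 8, 9, 10, 11, 12

giving w = (12, 8, 4, 11, 5, 10, 7, 3, 2, 9, 6, 1) via Δ²R.

|D(w)|=48, |Ess(w)|=11:

[(1, 11, 0), (2, 7, 0), (4, 7, 1), (4, 10, 2), (6, 7, 2), (6, 9, 3), (7, 3, 0), (7, 6, 2), (8, 2, 0), (10, 6, 4), (11, 1, 0)]
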